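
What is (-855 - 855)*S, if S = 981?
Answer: -1677510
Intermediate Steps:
(-855 - 855)*S = (-855 - 855)*981 = -1710*981 = -1677510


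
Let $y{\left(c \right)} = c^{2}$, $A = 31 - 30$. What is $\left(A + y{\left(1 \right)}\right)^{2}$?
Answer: $4$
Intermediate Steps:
$A = 1$ ($A = 31 - 30 = 1$)
$\left(A + y{\left(1 \right)}\right)^{2} = \left(1 + 1^{2}\right)^{2} = \left(1 + 1\right)^{2} = 2^{2} = 4$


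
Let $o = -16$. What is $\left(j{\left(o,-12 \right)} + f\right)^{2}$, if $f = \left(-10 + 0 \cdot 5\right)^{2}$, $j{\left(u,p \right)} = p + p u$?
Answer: $78400$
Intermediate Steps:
$f = 100$ ($f = \left(-10 + 0\right)^{2} = \left(-10\right)^{2} = 100$)
$\left(j{\left(o,-12 \right)} + f\right)^{2} = \left(- 12 \left(1 - 16\right) + 100\right)^{2} = \left(\left(-12\right) \left(-15\right) + 100\right)^{2} = \left(180 + 100\right)^{2} = 280^{2} = 78400$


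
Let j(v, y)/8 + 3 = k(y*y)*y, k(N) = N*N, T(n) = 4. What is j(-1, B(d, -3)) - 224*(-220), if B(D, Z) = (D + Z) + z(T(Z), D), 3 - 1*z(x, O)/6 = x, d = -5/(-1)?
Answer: 41064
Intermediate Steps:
d = 5 (d = -5*(-1) = 5)
k(N) = N**2
z(x, O) = 18 - 6*x
B(D, Z) = -6 + D + Z (B(D, Z) = (D + Z) + (18 - 6*4) = (D + Z) + (18 - 24) = (D + Z) - 6 = -6 + D + Z)
j(v, y) = -24 + 8*y**5 (j(v, y) = -24 + 8*((y*y)**2*y) = -24 + 8*((y**2)**2*y) = -24 + 8*(y**4*y) = -24 + 8*y**5)
j(-1, B(d, -3)) - 224*(-220) = (-24 + 8*(-6 + 5 - 3)**5) - 224*(-220) = (-24 + 8*(-4)**5) + 49280 = (-24 + 8*(-1024)) + 49280 = (-24 - 8192) + 49280 = -8216 + 49280 = 41064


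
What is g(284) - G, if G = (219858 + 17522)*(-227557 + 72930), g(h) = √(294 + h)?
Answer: 36705357260 + 17*√2 ≈ 3.6705e+10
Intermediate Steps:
G = -36705357260 (G = 237380*(-154627) = -36705357260)
g(284) - G = √(294 + 284) - 1*(-36705357260) = √578 + 36705357260 = 17*√2 + 36705357260 = 36705357260 + 17*√2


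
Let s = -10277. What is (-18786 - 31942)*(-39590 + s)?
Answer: 2529653176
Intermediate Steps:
(-18786 - 31942)*(-39590 + s) = (-18786 - 31942)*(-39590 - 10277) = -50728*(-49867) = 2529653176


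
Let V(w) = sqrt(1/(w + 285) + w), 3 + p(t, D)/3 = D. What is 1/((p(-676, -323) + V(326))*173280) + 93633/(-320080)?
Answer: -9873634031320037/33752552166154280 - sqrt(121703257)/101232348411360 ≈ -0.29253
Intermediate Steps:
p(t, D) = -9 + 3*D
V(w) = sqrt(w + 1/(285 + w)) (V(w) = sqrt(1/(285 + w) + w) = sqrt(w + 1/(285 + w)))
1/((p(-676, -323) + V(326))*173280) + 93633/(-320080) = 1/(((-9 + 3*(-323)) + sqrt((1 + 326*(285 + 326))/(285 + 326)))*173280) + 93633/(-320080) = (1/173280)/((-9 - 969) + sqrt((1 + 326*611)/611)) + 93633*(-1/320080) = (1/173280)/(-978 + sqrt((1 + 199186)/611)) - 93633/320080 = (1/173280)/(-978 + sqrt((1/611)*199187)) - 93633/320080 = (1/173280)/(-978 + sqrt(199187/611)) - 93633/320080 = (1/173280)/(-978 + sqrt(121703257)/611) - 93633/320080 = 1/(173280*(-978 + sqrt(121703257)/611)) - 93633/320080 = -93633/320080 + 1/(173280*(-978 + sqrt(121703257)/611))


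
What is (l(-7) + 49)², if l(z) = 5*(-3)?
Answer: 1156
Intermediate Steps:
l(z) = -15
(l(-7) + 49)² = (-15 + 49)² = 34² = 1156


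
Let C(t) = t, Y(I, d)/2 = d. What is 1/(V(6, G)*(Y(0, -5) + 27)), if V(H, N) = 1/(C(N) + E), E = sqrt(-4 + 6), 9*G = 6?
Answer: 2/51 + sqrt(2)/17 ≈ 0.12240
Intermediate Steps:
G = 2/3 (G = (1/9)*6 = 2/3 ≈ 0.66667)
Y(I, d) = 2*d
E = sqrt(2) ≈ 1.4142
V(H, N) = 1/(N + sqrt(2))
1/(V(6, G)*(Y(0, -5) + 27)) = 1/((2*(-5) + 27)/(2/3 + sqrt(2))) = 1/((-10 + 27)/(2/3 + sqrt(2))) = 1/(17/(2/3 + sqrt(2))) = 2/51 + sqrt(2)/17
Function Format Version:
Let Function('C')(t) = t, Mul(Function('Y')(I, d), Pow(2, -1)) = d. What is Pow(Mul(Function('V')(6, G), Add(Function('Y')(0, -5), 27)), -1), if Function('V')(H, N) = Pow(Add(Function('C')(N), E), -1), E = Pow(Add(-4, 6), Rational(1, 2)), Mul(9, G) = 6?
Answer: Add(Rational(2, 51), Mul(Rational(1, 17), Pow(2, Rational(1, 2)))) ≈ 0.12240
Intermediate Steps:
G = Rational(2, 3) (G = Mul(Rational(1, 9), 6) = Rational(2, 3) ≈ 0.66667)
Function('Y')(I, d) = Mul(2, d)
E = Pow(2, Rational(1, 2)) ≈ 1.4142
Function('V')(H, N) = Pow(Add(N, Pow(2, Rational(1, 2))), -1)
Pow(Mul(Function('V')(6, G), Add(Function('Y')(0, -5), 27)), -1) = Pow(Mul(Pow(Add(Rational(2, 3), Pow(2, Rational(1, 2))), -1), Add(Mul(2, -5), 27)), -1) = Pow(Mul(Pow(Add(Rational(2, 3), Pow(2, Rational(1, 2))), -1), Add(-10, 27)), -1) = Pow(Mul(Pow(Add(Rational(2, 3), Pow(2, Rational(1, 2))), -1), 17), -1) = Pow(Mul(17, Pow(Add(Rational(2, 3), Pow(2, Rational(1, 2))), -1)), -1) = Add(Rational(2, 51), Mul(Rational(1, 17), Pow(2, Rational(1, 2))))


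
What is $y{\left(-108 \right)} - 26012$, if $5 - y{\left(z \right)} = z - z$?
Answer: $-26007$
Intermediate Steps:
$y{\left(z \right)} = 5$ ($y{\left(z \right)} = 5 - \left(z - z\right) = 5 - 0 = 5 + 0 = 5$)
$y{\left(-108 \right)} - 26012 = 5 - 26012 = -26007$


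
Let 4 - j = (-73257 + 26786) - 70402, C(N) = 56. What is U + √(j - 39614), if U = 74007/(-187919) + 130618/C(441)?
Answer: 12270729775/5261732 + √77263 ≈ 2610.0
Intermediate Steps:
j = 116877 (j = 4 - ((-73257 + 26786) - 70402) = 4 - (-46471 - 70402) = 4 - 1*(-116873) = 4 + 116873 = 116877)
U = 12270729775/5261732 (U = 74007/(-187919) + 130618/56 = 74007*(-1/187919) + 130618*(1/56) = -74007/187919 + 65309/28 = 12270729775/5261732 ≈ 2332.1)
U + √(j - 39614) = 12270729775/5261732 + √(116877 - 39614) = 12270729775/5261732 + √77263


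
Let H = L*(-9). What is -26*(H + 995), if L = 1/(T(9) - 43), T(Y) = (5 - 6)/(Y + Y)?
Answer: -20053462/775 ≈ -25875.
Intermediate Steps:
T(Y) = -1/(2*Y)
L = -18/775 (L = 1/(-½/9 - 43) = 1/(-½*⅑ - 43) = 1/(-1/18 - 43) = 1/(-775/18) = -18/775 ≈ -0.023226)
H = 162/775 (H = -18/775*(-9) = 162/775 ≈ 0.20903)
-26*(H + 995) = -26*(162/775 + 995) = -26*771287/775 = -20053462/775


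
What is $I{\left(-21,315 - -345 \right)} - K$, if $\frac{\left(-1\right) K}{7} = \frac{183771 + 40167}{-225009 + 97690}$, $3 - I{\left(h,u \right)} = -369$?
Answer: $\frac{45795102}{127319} \approx 359.69$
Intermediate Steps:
$I{\left(h,u \right)} = 372$ ($I{\left(h,u \right)} = 3 - -369 = 3 + 369 = 372$)
$K = \frac{1567566}{127319}$ ($K = - 7 \frac{183771 + 40167}{-225009 + 97690} = - 7 \frac{223938}{-127319} = - 7 \cdot 223938 \left(- \frac{1}{127319}\right) = \left(-7\right) \left(- \frac{223938}{127319}\right) = \frac{1567566}{127319} \approx 12.312$)
$I{\left(-21,315 - -345 \right)} - K = 372 - \frac{1567566}{127319} = \frac{45795102}{127319}$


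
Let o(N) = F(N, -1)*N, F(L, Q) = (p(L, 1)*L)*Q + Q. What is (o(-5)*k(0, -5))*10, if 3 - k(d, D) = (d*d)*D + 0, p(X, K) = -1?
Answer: 900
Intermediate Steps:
F(L, Q) = Q - L*Q (F(L, Q) = (-L)*Q + Q = -L*Q + Q = Q - L*Q)
k(d, D) = 3 - D*d**2 (k(d, D) = 3 - ((d*d)*D + 0) = 3 - (d**2*D + 0) = 3 - (D*d**2 + 0) = 3 - D*d**2)
o(N) = N*(-1 + N) (o(N) = (-(1 - N))*N = (-1 + N)*N = N*(-1 + N))
(o(-5)*k(0, -5))*10 = ((-5*(-1 - 5))*(3 - 1*(-5)*0**2))*10 = ((-5*(-6))*(3 - 1*(-5)*0))*10 = (30*(3 + 0))*10 = (30*3)*10 = 90*10 = 900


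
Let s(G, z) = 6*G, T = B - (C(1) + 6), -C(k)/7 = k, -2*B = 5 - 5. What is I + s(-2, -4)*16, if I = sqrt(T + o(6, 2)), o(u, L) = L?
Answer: -192 + sqrt(3) ≈ -190.27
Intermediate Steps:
B = 0 (B = -(5 - 5)/2 = -1/2*0 = 0)
C(k) = -7*k
T = 1 (T = 0 - (-7*1 + 6) = 0 - (-7 + 6) = 0 - 1*(-1) = 0 + 1 = 1)
I = sqrt(3) (I = sqrt(1 + 2) = sqrt(3) ≈ 1.7320)
I + s(-2, -4)*16 = sqrt(3) + (6*(-2))*16 = sqrt(3) - 12*16 = sqrt(3) - 192 = -192 + sqrt(3)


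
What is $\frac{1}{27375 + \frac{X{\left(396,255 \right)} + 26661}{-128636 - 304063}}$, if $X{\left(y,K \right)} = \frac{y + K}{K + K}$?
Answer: $\frac{3198210}{87550801681} \approx 3.653 \cdot 10^{-5}$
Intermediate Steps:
$X{\left(y,K \right)} = \frac{K + y}{2 K}$
$\frac{1}{27375 + \frac{X{\left(396,255 \right)} + 26661}{-128636 - 304063}} = \frac{1}{27375 + \frac{\frac{255 + 396}{2 \cdot 255} + 26661}{-128636 - 304063}} = \frac{1}{27375 + \frac{\frac{1}{2} \cdot \frac{1}{255} \cdot 651 + 26661}{-432699}} = \frac{1}{27375 + \left(\frac{217}{170} + 26661\right) \left(- \frac{1}{432699}\right)} = \frac{1}{27375 + \frac{4532587}{170} \left(- \frac{1}{432699}\right)} = \frac{1}{27375 - \frac{197069}{3198210}} = \frac{1}{\frac{87550801681}{3198210}} = \frac{3198210}{87550801681}$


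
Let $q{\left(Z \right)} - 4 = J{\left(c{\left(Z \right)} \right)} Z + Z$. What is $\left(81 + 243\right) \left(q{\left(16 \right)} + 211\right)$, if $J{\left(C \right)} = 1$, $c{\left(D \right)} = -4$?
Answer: $80028$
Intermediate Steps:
$q{\left(Z \right)} = 4 + 2 Z$ ($q{\left(Z \right)} = 4 + \left(1 Z + Z\right) = 4 + \left(Z + Z\right) = 4 + 2 Z$)
$\left(81 + 243\right) \left(q{\left(16 \right)} + 211\right) = \left(81 + 243\right) \left(\left(4 + 2 \cdot 16\right) + 211\right) = 324 \left(\left(4 + 32\right) + 211\right) = 324 \left(36 + 211\right) = 324 \cdot 247 = 80028$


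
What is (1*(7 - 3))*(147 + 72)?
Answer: 876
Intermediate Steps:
(1*(7 - 3))*(147 + 72) = (1*4)*219 = 4*219 = 876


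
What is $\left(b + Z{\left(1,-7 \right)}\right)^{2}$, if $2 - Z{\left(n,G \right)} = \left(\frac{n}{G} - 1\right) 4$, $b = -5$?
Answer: $\frac{121}{49} \approx 2.4694$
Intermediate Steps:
$Z{\left(n,G \right)} = 6 - \frac{4 n}{G}$ ($Z{\left(n,G \right)} = 2 - \left(\frac{n}{G} - 1\right) 4 = 2 - \left(-1 + \frac{n}{G}\right) 4 = 2 - \left(-4 + \frac{4 n}{G}\right) = 2 + \left(4 - \frac{4 n}{G}\right) = 6 - \frac{4 n}{G}$)
$\left(b + Z{\left(1,-7 \right)}\right)^{2} = \left(-5 + \left(6 - \frac{4}{-7}\right)\right)^{2} = \left(-5 + \left(6 - 4 \left(- \frac{1}{7}\right)\right)\right)^{2} = \left(-5 + \left(6 + \frac{4}{7}\right)\right)^{2} = \left(-5 + \frac{46}{7}\right)^{2} = \left(\frac{11}{7}\right)^{2} = \frac{121}{49}$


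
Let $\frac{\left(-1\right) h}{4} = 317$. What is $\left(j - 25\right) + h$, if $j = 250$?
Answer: $-1043$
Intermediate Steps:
$h = -1268$ ($h = \left(-4\right) 317 = -1268$)
$\left(j - 25\right) + h = \left(250 - 25\right) - 1268 = 225 - 1268 = -1043$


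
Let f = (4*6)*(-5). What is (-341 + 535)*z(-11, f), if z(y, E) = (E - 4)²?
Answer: 2982944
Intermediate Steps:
f = -120 (f = 24*(-5) = -120)
z(y, E) = (-4 + E)²
(-341 + 535)*z(-11, f) = (-341 + 535)*(-4 - 120)² = 194*(-124)² = 194*15376 = 2982944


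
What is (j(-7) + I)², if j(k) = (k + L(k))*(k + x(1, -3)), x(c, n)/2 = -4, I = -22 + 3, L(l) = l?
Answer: 36481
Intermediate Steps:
I = -19
x(c, n) = -8 (x(c, n) = 2*(-4) = -8)
j(k) = 2*k*(-8 + k) (j(k) = (k + k)*(k - 8) = (2*k)*(-8 + k) = 2*k*(-8 + k))
(j(-7) + I)² = (2*(-7)*(-8 - 7) - 19)² = (2*(-7)*(-15) - 19)² = (210 - 19)² = 191² = 36481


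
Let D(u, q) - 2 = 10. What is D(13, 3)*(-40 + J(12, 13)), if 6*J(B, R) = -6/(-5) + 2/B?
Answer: -7159/15 ≈ -477.27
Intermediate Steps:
J(B, R) = ⅕ + 1/(3*B) (J(B, R) = (-6/(-5) + 2/B)/6 = (-6*(-⅕) + 2/B)/6 = (6/5 + 2/B)/6 = ⅕ + 1/(3*B))
D(u, q) = 12 (D(u, q) = 2 + 10 = 12)
D(13, 3)*(-40 + J(12, 13)) = 12*(-40 + (1/15)*(5 + 3*12)/12) = 12*(-40 + (1/15)*(1/12)*(5 + 36)) = 12*(-40 + (1/15)*(1/12)*41) = 12*(-40 + 41/180) = 12*(-7159/180) = -7159/15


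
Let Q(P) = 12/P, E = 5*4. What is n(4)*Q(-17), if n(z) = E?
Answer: -240/17 ≈ -14.118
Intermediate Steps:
E = 20
n(z) = 20
n(4)*Q(-17) = 20*(12/(-17)) = 20*(12*(-1/17)) = 20*(-12/17) = -240/17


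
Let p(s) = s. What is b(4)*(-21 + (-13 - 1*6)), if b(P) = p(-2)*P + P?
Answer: 160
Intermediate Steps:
b(P) = -P (b(P) = -2*P + P = -P)
b(4)*(-21 + (-13 - 1*6)) = (-1*4)*(-21 + (-13 - 1*6)) = -4*(-21 + (-13 - 6)) = -4*(-21 - 19) = -4*(-40) = 160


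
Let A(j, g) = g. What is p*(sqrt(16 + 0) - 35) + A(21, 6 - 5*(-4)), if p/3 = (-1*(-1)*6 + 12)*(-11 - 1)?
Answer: 20114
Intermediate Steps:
p = -648 (p = 3*((-1*(-1)*6 + 12)*(-11 - 1)) = 3*((1*6 + 12)*(-12)) = 3*((6 + 12)*(-12)) = 3*(18*(-12)) = 3*(-216) = -648)
p*(sqrt(16 + 0) - 35) + A(21, 6 - 5*(-4)) = -648*(sqrt(16 + 0) - 35) + (6 - 5*(-4)) = -648*(sqrt(16) - 35) + (6 - 1*(-20)) = -648*(4 - 35) + (6 + 20) = -648*(-31) + 26 = 20088 + 26 = 20114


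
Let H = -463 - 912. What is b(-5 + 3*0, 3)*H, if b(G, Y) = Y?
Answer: -4125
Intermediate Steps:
H = -1375
b(-5 + 3*0, 3)*H = 3*(-1375) = -4125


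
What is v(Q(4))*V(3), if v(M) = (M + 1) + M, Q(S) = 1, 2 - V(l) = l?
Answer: -3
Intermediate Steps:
V(l) = 2 - l
v(M) = 1 + 2*M (v(M) = (1 + M) + M = 1 + 2*M)
v(Q(4))*V(3) = (1 + 2*1)*(2 - 1*3) = (1 + 2)*(2 - 3) = 3*(-1) = -3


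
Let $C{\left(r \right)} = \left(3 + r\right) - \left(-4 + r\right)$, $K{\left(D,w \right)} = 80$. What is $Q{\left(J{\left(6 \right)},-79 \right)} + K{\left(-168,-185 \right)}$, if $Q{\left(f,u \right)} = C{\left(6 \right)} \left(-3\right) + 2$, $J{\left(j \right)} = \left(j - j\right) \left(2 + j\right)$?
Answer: $61$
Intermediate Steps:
$C{\left(r \right)} = 7$
$J{\left(j \right)} = 0$ ($J{\left(j \right)} = 0 \left(2 + j\right) = 0$)
$Q{\left(f,u \right)} = -19$ ($Q{\left(f,u \right)} = 7 \left(-3\right) + 2 = -21 + 2 = -19$)
$Q{\left(J{\left(6 \right)},-79 \right)} + K{\left(-168,-185 \right)} = -19 + 80 = 61$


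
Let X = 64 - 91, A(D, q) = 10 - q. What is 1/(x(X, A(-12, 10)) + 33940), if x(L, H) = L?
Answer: 1/33913 ≈ 2.9487e-5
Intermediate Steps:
X = -27
1/(x(X, A(-12, 10)) + 33940) = 1/(-27 + 33940) = 1/33913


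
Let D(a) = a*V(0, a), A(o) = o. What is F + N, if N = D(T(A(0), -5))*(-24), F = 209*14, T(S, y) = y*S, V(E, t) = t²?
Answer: 2926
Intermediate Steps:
T(S, y) = S*y
D(a) = a³ (D(a) = a*a² = a³)
F = 2926
N = 0 (N = (0*(-5))³*(-24) = 0³*(-24) = 0*(-24) = 0)
F + N = 2926 + 0 = 2926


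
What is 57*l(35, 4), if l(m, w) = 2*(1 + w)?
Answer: 570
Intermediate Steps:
l(m, w) = 2 + 2*w
57*l(35, 4) = 57*(2 + 2*4) = 57*(2 + 8) = 57*10 = 570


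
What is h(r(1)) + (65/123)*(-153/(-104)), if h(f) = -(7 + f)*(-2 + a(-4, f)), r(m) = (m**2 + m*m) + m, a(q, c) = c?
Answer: -3025/328 ≈ -9.2226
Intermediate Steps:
r(m) = m + 2*m**2 (r(m) = (m**2 + m**2) + m = 2*m**2 + m = m + 2*m**2)
h(f) = -(-2 + f)*(7 + f) (h(f) = -(7 + f)*(-2 + f) = -(-2 + f)*(7 + f))
h(r(1)) + (65/123)*(-153/(-104)) = (14 - (1*(1 + 2*1))**2 - 5*(1 + 2*1)) + (65/123)*(-153/(-104)) = (14 - (1*(1 + 2))**2 - 5*(1 + 2)) + (65*(1/123))*(-153*(-1/104)) = (14 - (1*3)**2 - 5*3) + (65/123)*(153/104) = (14 - 1*3**2 - 5*3) + 255/328 = (14 - 1*9 - 15) + 255/328 = (14 - 9 - 15) + 255/328 = -10 + 255/328 = -3025/328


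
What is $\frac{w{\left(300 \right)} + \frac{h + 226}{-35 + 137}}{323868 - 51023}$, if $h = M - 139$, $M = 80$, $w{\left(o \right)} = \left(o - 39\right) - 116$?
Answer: $\frac{14957}{27830190} \approx 0.00053744$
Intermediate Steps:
$w{\left(o \right)} = -155 + o$ ($w{\left(o \right)} = \left(-39 + o\right) - 116 = -155 + o$)
$h = -59$ ($h = 80 - 139 = -59$)
$\frac{w{\left(300 \right)} + \frac{h + 226}{-35 + 137}}{323868 - 51023} = \frac{\left(-155 + 300\right) + \frac{-59 + 226}{-35 + 137}}{323868 - 51023} = \frac{145 + \frac{1}{102} \cdot 167}{272845} = \left(145 + \frac{1}{102} \cdot 167\right) \frac{1}{272845} = \left(145 + \frac{167}{102}\right) \frac{1}{272845} = \frac{14957}{102} \cdot \frac{1}{272845} = \frac{14957}{27830190}$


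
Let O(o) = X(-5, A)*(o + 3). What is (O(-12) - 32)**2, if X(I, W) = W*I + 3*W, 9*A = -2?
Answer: 1296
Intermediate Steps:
A = -2/9 (A = (1/9)*(-2) = -2/9 ≈ -0.22222)
X(I, W) = 3*W + I*W (X(I, W) = I*W + 3*W = 3*W + I*W)
O(o) = 4/3 + 4*o/9 (O(o) = (-2*(3 - 5)/9)*(o + 3) = (-2/9*(-2))*(3 + o) = 4*(3 + o)/9 = 4/3 + 4*o/9)
(O(-12) - 32)**2 = ((4/3 + (4/9)*(-12)) - 32)**2 = ((4/3 - 16/3) - 32)**2 = (-4 - 32)**2 = (-36)**2 = 1296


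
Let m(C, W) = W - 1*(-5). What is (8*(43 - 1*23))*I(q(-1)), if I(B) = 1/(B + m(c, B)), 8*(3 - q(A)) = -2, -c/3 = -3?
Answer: 320/23 ≈ 13.913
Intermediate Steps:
c = 9 (c = -3*(-3) = 9)
m(C, W) = 5 + W (m(C, W) = W + 5 = 5 + W)
q(A) = 13/4 (q(A) = 3 - 1/8*(-2) = 3 + 1/4 = 13/4)
I(B) = 1/(5 + 2*B) (I(B) = 1/(B + (5 + B)) = 1/(5 + 2*B))
(8*(43 - 1*23))*I(q(-1)) = (8*(43 - 1*23))/(5 + 2*(13/4)) = (8*(43 - 23))/(5 + 13/2) = (8*20)/(23/2) = 160*(2/23) = 320/23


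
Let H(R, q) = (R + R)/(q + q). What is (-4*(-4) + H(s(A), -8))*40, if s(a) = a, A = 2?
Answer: 630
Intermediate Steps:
H(R, q) = R/q (H(R, q) = (2*R)/((2*q)) = (2*R)*(1/(2*q)) = R/q)
(-4*(-4) + H(s(A), -8))*40 = (-4*(-4) + 2/(-8))*40 = (16 + 2*(-⅛))*40 = (16 - ¼)*40 = (63/4)*40 = 630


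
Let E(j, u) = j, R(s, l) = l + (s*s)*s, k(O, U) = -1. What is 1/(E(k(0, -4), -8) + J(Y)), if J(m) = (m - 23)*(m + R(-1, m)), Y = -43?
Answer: 1/5741 ≈ 0.00017419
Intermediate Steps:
R(s, l) = l + s³ (R(s, l) = l + s²*s = l + s³)
J(m) = (-1 + 2*m)*(-23 + m) (J(m) = (m - 23)*(m + (m + (-1)³)) = (-23 + m)*(m + (m - 1)) = (-23 + m)*(m + (-1 + m)) = (-23 + m)*(-1 + 2*m) = (-1 + 2*m)*(-23 + m))
1/(E(k(0, -4), -8) + J(Y)) = 1/(-1 + (23 - 47*(-43) + 2*(-43)²)) = 1/(-1 + (23 + 2021 + 2*1849)) = 1/(-1 + (23 + 2021 + 3698)) = 1/(-1 + 5742) = 1/5741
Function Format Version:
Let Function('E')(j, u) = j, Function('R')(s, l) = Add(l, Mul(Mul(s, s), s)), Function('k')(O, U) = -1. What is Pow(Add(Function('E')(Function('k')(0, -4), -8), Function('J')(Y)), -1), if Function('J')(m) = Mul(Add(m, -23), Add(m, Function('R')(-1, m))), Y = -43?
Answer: Rational(1, 5741) ≈ 0.00017419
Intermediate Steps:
Function('R')(s, l) = Add(l, Pow(s, 3)) (Function('R')(s, l) = Add(l, Mul(Pow(s, 2), s)) = Add(l, Pow(s, 3)))
Function('J')(m) = Mul(Add(-1, Mul(2, m)), Add(-23, m)) (Function('J')(m) = Mul(Add(m, -23), Add(m, Add(m, Pow(-1, 3)))) = Mul(Add(-23, m), Add(m, Add(m, -1))) = Mul(Add(-23, m), Add(m, Add(-1, m))) = Mul(Add(-23, m), Add(-1, Mul(2, m))) = Mul(Add(-1, Mul(2, m)), Add(-23, m)))
Pow(Add(Function('E')(Function('k')(0, -4), -8), Function('J')(Y)), -1) = Pow(Add(-1, Add(23, Mul(-47, -43), Mul(2, Pow(-43, 2)))), -1) = Pow(Add(-1, Add(23, 2021, Mul(2, 1849))), -1) = Pow(Add(-1, Add(23, 2021, 3698)), -1) = Pow(Add(-1, 5742), -1) = Pow(5741, -1) = Rational(1, 5741)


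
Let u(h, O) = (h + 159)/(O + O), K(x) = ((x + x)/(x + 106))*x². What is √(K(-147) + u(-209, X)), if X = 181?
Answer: √8533410133721/7421 ≈ 393.64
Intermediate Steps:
K(x) = 2*x³/(106 + x) (K(x) = ((2*x)/(106 + x))*x² = (2*x/(106 + x))*x² = 2*x³/(106 + x))
u(h, O) = (159 + h)/(2*O) (u(h, O) = (159 + h)/((2*O)) = (159 + h)*(1/(2*O)) = (159 + h)/(2*O))
√(K(-147) + u(-209, X)) = √(2*(-147)³/(106 - 147) + (½)*(159 - 209)/181) = √(2*(-3176523)/(-41) + (½)*(1/181)*(-50)) = √(2*(-3176523)*(-1/41) - 25/181) = √(6353046/41 - 25/181) = √(1149900301/7421) = √8533410133721/7421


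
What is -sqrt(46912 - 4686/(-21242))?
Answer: -sqrt(5291963115595)/10621 ≈ -216.59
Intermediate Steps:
-sqrt(46912 - 4686/(-21242)) = -sqrt(46912 - 4686*(-1/21242)) = -sqrt(46912 + 2343/10621) = -sqrt(498254695/10621) = -sqrt(5291963115595)/10621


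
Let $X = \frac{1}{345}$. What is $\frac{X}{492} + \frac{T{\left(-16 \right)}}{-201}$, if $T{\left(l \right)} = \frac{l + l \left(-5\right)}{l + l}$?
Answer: $\frac{113227}{11372580} \approx 0.0099561$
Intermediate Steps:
$T{\left(l \right)} = -2$ ($T{\left(l \right)} = \frac{l - 5 l}{2 l} = - 4 l \frac{1}{2 l} = -2$)
$X = \frac{1}{345} \approx 0.0028986$
$\frac{X}{492} + \frac{T{\left(-16 \right)}}{-201} = \frac{1}{345 \cdot 492} - \frac{2}{-201} = \frac{1}{345} \cdot \frac{1}{492} - - \frac{2}{201} = \frac{1}{169740} + \frac{2}{201} = \frac{113227}{11372580}$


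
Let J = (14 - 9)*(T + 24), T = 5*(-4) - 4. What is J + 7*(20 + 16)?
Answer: 252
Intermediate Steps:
T = -24 (T = -20 - 4 = -24)
J = 0 (J = (14 - 9)*(-24 + 24) = 5*0 = 0)
J + 7*(20 + 16) = 0 + 7*(20 + 16) = 0 + 7*36 = 0 + 252 = 252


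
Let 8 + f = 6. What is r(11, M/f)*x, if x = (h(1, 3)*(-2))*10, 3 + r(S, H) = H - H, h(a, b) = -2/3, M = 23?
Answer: -40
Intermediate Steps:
h(a, b) = -⅔ (h(a, b) = -2*⅓ = -⅔)
f = -2 (f = -8 + 6 = -2)
r(S, H) = -3 (r(S, H) = -3 + (H - H) = -3 + 0 = -3)
x = 40/3 (x = -⅔*(-2)*10 = (4/3)*10 = 40/3 ≈ 13.333)
r(11, M/f)*x = -3*40/3 = -40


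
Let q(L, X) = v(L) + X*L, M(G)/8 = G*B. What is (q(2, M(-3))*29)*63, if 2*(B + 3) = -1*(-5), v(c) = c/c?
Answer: 45675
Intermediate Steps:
v(c) = 1
B = -½ (B = -3 + (-1*(-5))/2 = -3 + (½)*5 = -3 + 5/2 = -½ ≈ -0.50000)
M(G) = -4*G (M(G) = 8*(G*(-½)) = 8*(-G/2) = -4*G)
q(L, X) = 1 + L*X (q(L, X) = 1 + X*L = 1 + L*X)
(q(2, M(-3))*29)*63 = ((1 + 2*(-4*(-3)))*29)*63 = ((1 + 2*12)*29)*63 = ((1 + 24)*29)*63 = (25*29)*63 = 725*63 = 45675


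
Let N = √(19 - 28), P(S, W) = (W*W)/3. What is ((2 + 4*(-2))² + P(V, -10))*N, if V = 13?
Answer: 208*I ≈ 208.0*I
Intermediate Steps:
P(S, W) = W²/3 (P(S, W) = W²*(⅓) = W²/3)
N = 3*I (N = √(-9) = 3*I ≈ 3.0*I)
((2 + 4*(-2))² + P(V, -10))*N = ((2 + 4*(-2))² + (⅓)*(-10)²)*(3*I) = ((2 - 8)² + (⅓)*100)*(3*I) = ((-6)² + 100/3)*(3*I) = (36 + 100/3)*(3*I) = 208*(3*I)/3 = 208*I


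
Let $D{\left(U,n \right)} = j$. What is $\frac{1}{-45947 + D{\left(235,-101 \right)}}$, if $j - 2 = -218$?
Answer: $- \frac{1}{46163} \approx -2.1662 \cdot 10^{-5}$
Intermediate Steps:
$j = -216$ ($j = 2 - 218 = -216$)
$D{\left(U,n \right)} = -216$
$\frac{1}{-45947 + D{\left(235,-101 \right)}} = \frac{1}{-45947 - 216} = \frac{1}{-46163} = - \frac{1}{46163}$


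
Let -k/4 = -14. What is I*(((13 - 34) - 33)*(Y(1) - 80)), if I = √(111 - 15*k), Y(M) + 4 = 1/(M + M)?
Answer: 121743*I ≈ 1.2174e+5*I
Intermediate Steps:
k = 56 (k = -4*(-14) = 56)
Y(M) = -4 + 1/(2*M) (Y(M) = -4 + 1/(M + M) = -4 + 1/(2*M))
I = 27*I (I = √(111 - 15*56) = √(111 - 840) = √(-729) = 27*I ≈ 27.0*I)
I*(((13 - 34) - 33)*(Y(1) - 80)) = (27*I)*(((13 - 34) - 33)*((-4 + (½)/1) - 80)) = (27*I)*((-21 - 33)*((-4 + (½)*1) - 80)) = (27*I)*(-54*((-4 + ½) - 80)) = (27*I)*(-54*(-7/2 - 80)) = (27*I)*(-54*(-167/2)) = (27*I)*4509 = 121743*I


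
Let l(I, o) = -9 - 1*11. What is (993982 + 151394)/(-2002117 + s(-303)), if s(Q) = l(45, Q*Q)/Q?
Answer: -347048928/606641431 ≈ -0.57208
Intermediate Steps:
l(I, o) = -20 (l(I, o) = -9 - 11 = -20)
s(Q) = -20/Q
(993982 + 151394)/(-2002117 + s(-303)) = (993982 + 151394)/(-2002117 - 20/(-303)) = 1145376/(-2002117 - 20*(-1/303)) = 1145376/(-2002117 + 20/303) = 1145376/(-606641431/303) = 1145376*(-303/606641431) = -347048928/606641431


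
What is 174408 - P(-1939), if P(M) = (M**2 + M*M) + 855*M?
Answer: -5687189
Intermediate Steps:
P(M) = 2*M**2 + 855*M (P(M) = (M**2 + M**2) + 855*M = 2*M**2 + 855*M)
174408 - P(-1939) = 174408 - (-1939)*(855 + 2*(-1939)) = 174408 - (-1939)*(855 - 3878) = 174408 - (-1939)*(-3023) = 174408 - 1*5861597 = 174408 - 5861597 = -5687189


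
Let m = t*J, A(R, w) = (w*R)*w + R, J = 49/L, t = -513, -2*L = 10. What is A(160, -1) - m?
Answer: -23537/5 ≈ -4707.4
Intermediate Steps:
L = -5 (L = -1/2*10 = -5)
J = -49/5 (J = 49/(-5) = 49*(-1/5) = -49/5 ≈ -9.8000)
A(R, w) = R + R*w**2 (A(R, w) = (R*w)*w + R = R*w**2 + R = R + R*w**2)
m = 25137/5 (m = -513*(-49/5) = 25137/5 ≈ 5027.4)
A(160, -1) - m = 160*(1 + (-1)**2) - 1*25137/5 = 160*(1 + 1) - 25137/5 = 160*2 - 25137/5 = 320 - 25137/5 = -23537/5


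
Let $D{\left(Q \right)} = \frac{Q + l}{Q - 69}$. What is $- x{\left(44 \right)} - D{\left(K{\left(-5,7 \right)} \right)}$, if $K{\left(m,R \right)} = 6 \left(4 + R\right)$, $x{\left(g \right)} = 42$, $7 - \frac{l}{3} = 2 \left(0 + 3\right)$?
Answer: $-19$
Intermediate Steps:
$l = 3$ ($l = 21 - 3 \cdot 2 \left(0 + 3\right) = 21 - 3 \cdot 2 \cdot 3 = 21 - 18 = 3$)
$K{\left(m,R \right)} = 24 + 6 R$
$D{\left(Q \right)} = \frac{3 + Q}{-69 + Q}$ ($D{\left(Q \right)} = \frac{Q + 3}{Q - 69} = \frac{3 + Q}{-69 + Q}$)
$- x{\left(44 \right)} - D{\left(K{\left(-5,7 \right)} \right)} = \left(-1\right) 42 - \frac{3 + \left(24 + 6 \cdot 7\right)}{-69 + \left(24 + 6 \cdot 7\right)} = -42 - \frac{3 + \left(24 + 42\right)}{-69 + \left(24 + 42\right)} = -42 - \frac{3 + 66}{-69 + 66} = -42 - \frac{1}{-3} \cdot 69 = -42 - \left(- \frac{1}{3}\right) 69 = -42 - -23 = -42 + 23 = -19$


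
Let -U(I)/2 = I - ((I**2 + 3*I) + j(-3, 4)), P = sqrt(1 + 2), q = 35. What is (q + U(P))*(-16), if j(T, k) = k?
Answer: -784 - 64*sqrt(3) ≈ -894.85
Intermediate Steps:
P = sqrt(3) ≈ 1.7320
U(I) = 8 + 2*I**2 + 4*I (U(I) = -2*(I - ((I**2 + 3*I) + 4)) = -2*(I - (4 + I**2 + 3*I)) = -2*(I + (-4 - I**2 - 3*I)) = -2*(-4 - I**2 - 2*I) = 8 + 2*I**2 + 4*I)
(q + U(P))*(-16) = (35 + (8 + 2*(sqrt(3))**2 + 4*sqrt(3)))*(-16) = (35 + (8 + 2*3 + 4*sqrt(3)))*(-16) = (35 + (8 + 6 + 4*sqrt(3)))*(-16) = (35 + (14 + 4*sqrt(3)))*(-16) = (49 + 4*sqrt(3))*(-16) = -784 - 64*sqrt(3)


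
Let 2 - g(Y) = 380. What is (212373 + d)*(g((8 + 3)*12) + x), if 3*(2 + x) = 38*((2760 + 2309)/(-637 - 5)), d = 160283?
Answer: -172260608656/963 ≈ -1.7888e+8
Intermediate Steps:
x = -98237/963 (x = -2 + (38*((2760 + 2309)/(-637 - 5)))/3 = -2 + (38*(5069/(-642)))/3 = -2 + (38*(5069*(-1/642)))/3 = -2 + (38*(-5069/642))/3 = -2 + (⅓)*(-96311/321) = -2 - 96311/963 = -98237/963 ≈ -102.01)
g(Y) = -378 (g(Y) = 2 - 1*380 = 2 - 380 = -378)
(212373 + d)*(g((8 + 3)*12) + x) = (212373 + 160283)*(-378 - 98237/963) = 372656*(-462251/963) = -172260608656/963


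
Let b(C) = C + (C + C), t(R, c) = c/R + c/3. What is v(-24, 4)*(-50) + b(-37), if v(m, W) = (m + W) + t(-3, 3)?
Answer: 889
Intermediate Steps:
t(R, c) = c/3 + c/R (t(R, c) = c/R + c*(⅓) = c/R + c/3 = c/3 + c/R)
b(C) = 3*C (b(C) = C + 2*C = 3*C)
v(m, W) = W + m (v(m, W) = (m + W) + ((⅓)*3 + 3/(-3)) = (W + m) + (1 + 3*(-⅓)) = (W + m) + (1 - 1) = (W + m) + 0 = W + m)
v(-24, 4)*(-50) + b(-37) = (4 - 24)*(-50) + 3*(-37) = -20*(-50) - 111 = 1000 - 111 = 889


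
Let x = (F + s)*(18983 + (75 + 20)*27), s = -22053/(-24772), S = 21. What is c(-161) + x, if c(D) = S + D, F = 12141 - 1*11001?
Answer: 152247243451/6193 ≈ 2.4584e+7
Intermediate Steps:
F = 1140 (F = 12141 - 11001 = 1140)
c(D) = 21 + D
s = 22053/24772 (s = -22053*(-1/24772) = 22053/24772 ≈ 0.89024)
x = 152248110471/6193 (x = (1140 + 22053/24772)*(18983 + (75 + 20)*27) = 28262133*(18983 + 95*27)/24772 = 28262133*(18983 + 2565)/24772 = (28262133/24772)*21548 = 152248110471/6193 ≈ 2.4584e+7)
c(-161) + x = (21 - 161) + 152248110471/6193 = -140 + 152248110471/6193 = 152247243451/6193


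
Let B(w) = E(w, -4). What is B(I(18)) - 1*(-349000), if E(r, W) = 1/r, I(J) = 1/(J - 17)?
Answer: 349001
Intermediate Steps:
I(J) = 1/(-17 + J)
B(w) = 1/w
B(I(18)) - 1*(-349000) = 1/(1/(-17 + 18)) - 1*(-349000) = 1/(1/1) + 349000 = 1/1 + 349000 = 1 + 349000 = 349001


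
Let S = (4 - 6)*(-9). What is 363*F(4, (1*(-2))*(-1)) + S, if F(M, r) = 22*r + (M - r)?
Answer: 16716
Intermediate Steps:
S = 18 (S = -2*(-9) = 18)
F(M, r) = M + 21*r
363*F(4, (1*(-2))*(-1)) + S = 363*(4 + 21*((1*(-2))*(-1))) + 18 = 363*(4 + 21*(-2*(-1))) + 18 = 363*(4 + 21*2) + 18 = 363*(4 + 42) + 18 = 363*46 + 18 = 16698 + 18 = 16716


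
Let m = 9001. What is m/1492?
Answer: 9001/1492 ≈ 6.0328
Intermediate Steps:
m/1492 = 9001/1492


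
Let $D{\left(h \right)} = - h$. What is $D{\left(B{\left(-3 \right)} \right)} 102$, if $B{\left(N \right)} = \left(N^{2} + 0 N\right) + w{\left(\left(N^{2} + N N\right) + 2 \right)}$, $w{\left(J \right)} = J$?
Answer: $-2958$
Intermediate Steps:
$B{\left(N \right)} = 2 + 3 N^{2}$ ($B{\left(N \right)} = \left(N^{2} + 0 N\right) + \left(\left(N^{2} + N N\right) + 2\right) = \left(N^{2} + 0\right) + \left(\left(N^{2} + N^{2}\right) + 2\right) = N^{2} + \left(2 N^{2} + 2\right) = N^{2} + \left(2 + 2 N^{2}\right) = 2 + 3 N^{2}$)
$D{\left(B{\left(-3 \right)} \right)} 102 = - (2 + 3 \left(-3\right)^{2}) 102 = - (2 + 3 \cdot 9) 102 = - (2 + 27) 102 = \left(-1\right) 29 \cdot 102 = \left(-29\right) 102 = -2958$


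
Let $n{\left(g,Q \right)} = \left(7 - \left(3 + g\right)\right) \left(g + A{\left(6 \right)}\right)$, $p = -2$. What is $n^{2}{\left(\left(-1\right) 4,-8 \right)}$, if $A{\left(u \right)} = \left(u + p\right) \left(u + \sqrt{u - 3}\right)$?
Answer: $28672 + 10240 \sqrt{3} \approx 46408.0$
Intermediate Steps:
$A{\left(u \right)} = \left(-2 + u\right) \left(u + \sqrt{-3 + u}\right)$ ($A{\left(u \right)} = \left(u - 2\right) \left(u + \sqrt{u - 3}\right) = \left(-2 + u\right) \left(u + \sqrt{-3 + u}\right)$)
$n{\left(g,Q \right)} = \left(4 - g\right) \left(24 + g + 4 \sqrt{3}\right)$ ($n{\left(g,Q \right)} = \left(7 - \left(3 + g\right)\right) \left(g + \left(6^{2} - 12 - 2 \sqrt{-3 + 6} + 6 \sqrt{-3 + 6}\right)\right) = \left(4 - g\right) \left(g + \left(36 - 12 - 2 \sqrt{3} + 6 \sqrt{3}\right)\right) = \left(4 - g\right) \left(g + \left(24 + 4 \sqrt{3}\right)\right) = \left(4 - g\right) \left(24 + g + 4 \sqrt{3}\right)$)
$n^{2}{\left(\left(-1\right) 4,-8 \right)} = \left(96 - \left(\left(-1\right) 4\right)^{2} - 20 \left(\left(-1\right) 4\right) + 16 \sqrt{3} - 4 \left(\left(-1\right) 4\right) \sqrt{3}\right)^{2} = \left(96 - \left(-4\right)^{2} - -80 + 16 \sqrt{3} - - 16 \sqrt{3}\right)^{2} = \left(96 - 16 + 80 + 16 \sqrt{3} + 16 \sqrt{3}\right)^{2} = \left(160 + 32 \sqrt{3}\right)^{2}$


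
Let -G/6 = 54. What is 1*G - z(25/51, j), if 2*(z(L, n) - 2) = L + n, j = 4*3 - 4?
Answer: -33685/102 ≈ -330.25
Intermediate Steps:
G = -324 (G = -6*54 = -324)
j = 8 (j = 12 - 4 = 8)
z(L, n) = 2 + L/2 + n/2 (z(L, n) = 2 + (L + n)/2 = 2 + (L/2 + n/2) = 2 + L/2 + n/2)
1*G - z(25/51, j) = 1*(-324) - (2 + (25/51)/2 + (1/2)*8) = -324 - (2 + (25*(1/51))/2 + 4) = -324 - (2 + (1/2)*(25/51) + 4) = -324 - (2 + 25/102 + 4) = -324 - 1*637/102 = -324 - 637/102 = -33685/102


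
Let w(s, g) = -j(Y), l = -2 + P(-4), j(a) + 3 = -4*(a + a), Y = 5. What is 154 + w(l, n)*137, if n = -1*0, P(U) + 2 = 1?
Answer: 6045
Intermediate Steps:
P(U) = -1 (P(U) = -2 + 1 = -1)
j(a) = -3 - 8*a (j(a) = -3 - 4*(a + a) = -3 - 8*a)
n = 0
l = -3 (l = -2 - 1 = -3)
w(s, g) = 43 (w(s, g) = -(-3 - 8*5) = -(-3 - 40) = -1*(-43) = 43)
154 + w(l, n)*137 = 154 + 43*137 = 154 + 5891 = 6045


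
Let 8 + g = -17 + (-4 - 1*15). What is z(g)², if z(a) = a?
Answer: 1936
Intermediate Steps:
g = -44 (g = -8 + (-17 + (-4 - 1*15)) = -8 + (-17 + (-4 - 15)) = -8 + (-17 - 19) = -8 - 36 = -44)
z(g)² = (-44)² = 1936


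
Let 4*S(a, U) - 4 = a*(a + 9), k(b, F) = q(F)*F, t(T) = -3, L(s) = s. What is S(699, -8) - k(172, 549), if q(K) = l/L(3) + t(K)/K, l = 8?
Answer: 122263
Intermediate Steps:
q(K) = 8/3 - 3/K
k(b, F) = F*(8/3 - 3/F) (k(b, F) = (8/3 - 3/F)*F = F*(8/3 - 3/F))
S(a, U) = 1 + a*(9 + a)/4 (S(a, U) = 1 + (a*(a + 9))/4 = 1 + (a*(9 + a))/4 = 1 + a*(9 + a)/4)
S(699, -8) - k(172, 549) = (1 + (¼)*699² + (9/4)*699) - (-3 + (8/3)*549) = (1 + (¼)*488601 + 6291/4) - (-3 + 1464) = (1 + 488601/4 + 6291/4) - 1*1461 = 123724 - 1461 = 122263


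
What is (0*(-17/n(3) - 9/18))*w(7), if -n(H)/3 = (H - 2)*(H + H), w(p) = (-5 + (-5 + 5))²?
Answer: 0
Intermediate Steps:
w(p) = 25 (w(p) = (-5 + 0)² = (-5)² = 25)
n(H) = -6*H*(-2 + H) (n(H) = -3*(H - 2)*(H + H) = -3*(-2 + H)*2*H = -6*H*(-2 + H))
(0*(-17/n(3) - 9/18))*w(7) = (0*(-17*1/(18*(2 - 1*3)) - 9/18))*25 = (0*(-17*1/(18*(2 - 3)) - 9*1/18))*25 = (0*(-17/(6*3*(-1)) - ½))*25 = (0*(-17/(-18) - ½))*25 = (0*(-17*(-1/18) - ½))*25 = (0*(17/18 - ½))*25 = (0*(4/9))*25 = 0*25 = 0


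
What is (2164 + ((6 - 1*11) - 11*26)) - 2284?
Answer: -411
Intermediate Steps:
(2164 + ((6 - 1*11) - 11*26)) - 2284 = (2164 + ((6 - 11) - 286)) - 2284 = (2164 + (-5 - 286)) - 2284 = (2164 - 291) - 2284 = 1873 - 2284 = -411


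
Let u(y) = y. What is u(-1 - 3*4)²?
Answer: 169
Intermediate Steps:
u(-1 - 3*4)² = (-1 - 3*4)² = (-1 - 12)² = (-13)² = 169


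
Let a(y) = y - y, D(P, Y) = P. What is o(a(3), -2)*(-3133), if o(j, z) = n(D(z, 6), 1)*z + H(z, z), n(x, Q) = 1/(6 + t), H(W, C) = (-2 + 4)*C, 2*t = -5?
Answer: 100256/7 ≈ 14322.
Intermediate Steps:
t = -5/2 (t = (1/2)*(-5) = -5/2 ≈ -2.5000)
a(y) = 0
H(W, C) = 2*C
n(x, Q) = 2/7 (n(x, Q) = 1/(6 - 5/2) = 1/(7/2) = 2/7)
o(j, z) = 16*z/7 (o(j, z) = 2*z/7 + 2*z = 16*z/7)
o(a(3), -2)*(-3133) = ((16/7)*(-2))*(-3133) = -32/7*(-3133) = 100256/7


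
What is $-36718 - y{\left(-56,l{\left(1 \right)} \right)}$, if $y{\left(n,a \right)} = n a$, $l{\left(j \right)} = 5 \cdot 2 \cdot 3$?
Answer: $-35038$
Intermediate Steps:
$l{\left(j \right)} = 30$ ($l{\left(j \right)} = 10 \cdot 3 = 30$)
$y{\left(n,a \right)} = a n$
$-36718 - y{\left(-56,l{\left(1 \right)} \right)} = -36718 - 30 \left(-56\right) = -36718 - -1680 = -36718 + 1680 = -35038$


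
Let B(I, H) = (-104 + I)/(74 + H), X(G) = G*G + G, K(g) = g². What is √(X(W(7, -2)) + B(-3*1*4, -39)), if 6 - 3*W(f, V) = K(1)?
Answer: 2*√3115/105 ≈ 1.0631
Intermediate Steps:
W(f, V) = 5/3 (W(f, V) = 2 - ⅓*1² = 2 - ⅓*1 = 2 - ⅓ = 5/3)
X(G) = G + G² (X(G) = G² + G = G + G²)
B(I, H) = (-104 + I)/(74 + H)
√(X(W(7, -2)) + B(-3*1*4, -39)) = √(5*(1 + 5/3)/3 + (-104 - 3*1*4)/(74 - 39)) = √((5/3)*(8/3) + (-104 - 3*4)/35) = √(40/9 + (-104 - 12)/35) = √(40/9 + (1/35)*(-116)) = √(40/9 - 116/35) = √(356/315) = 2*√3115/105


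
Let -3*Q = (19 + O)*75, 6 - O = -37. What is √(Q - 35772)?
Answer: I*√37322 ≈ 193.19*I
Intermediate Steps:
O = 43 (O = 6 - 1*(-37) = 6 + 37 = 43)
Q = -1550 (Q = -(19 + 43)*75/3 = -62*75/3 = -⅓*4650 = -1550)
√(Q - 35772) = √(-1550 - 35772) = √(-37322) = I*√37322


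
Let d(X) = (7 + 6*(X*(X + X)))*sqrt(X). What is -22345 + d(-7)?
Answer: -22345 + 595*I*sqrt(7) ≈ -22345.0 + 1574.2*I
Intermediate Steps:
d(X) = sqrt(X)*(7 + 12*X**2) (d(X) = (7 + 6*(X*(2*X)))*sqrt(X) = (7 + 6*(2*X**2))*sqrt(X) = (7 + 12*X**2)*sqrt(X) = sqrt(X)*(7 + 12*X**2))
-22345 + d(-7) = -22345 + sqrt(-7)*(7 + 12*(-7)**2) = -22345 + (I*sqrt(7))*(7 + 12*49) = -22345 + (I*sqrt(7))*(7 + 588) = -22345 + (I*sqrt(7))*595 = -22345 + 595*I*sqrt(7)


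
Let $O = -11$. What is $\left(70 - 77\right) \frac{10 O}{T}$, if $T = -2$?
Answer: $-385$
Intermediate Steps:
$\left(70 - 77\right) \frac{10 O}{T} = \left(70 - 77\right) \frac{10 \left(-11\right)}{-2} = - 7 \left(\left(-110\right) \left(- \frac{1}{2}\right)\right) = \left(-7\right) 55 = -385$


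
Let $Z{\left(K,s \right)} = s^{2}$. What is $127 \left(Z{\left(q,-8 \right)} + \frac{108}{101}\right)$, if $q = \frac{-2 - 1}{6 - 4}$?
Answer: $\frac{834644}{101} \approx 8263.8$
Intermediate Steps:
$q = - \frac{3}{2} \approx -1.5$
$127 \left(Z{\left(q,-8 \right)} + \frac{108}{101}\right) = 127 \left(\left(-8\right)^{2} + \frac{108}{101}\right) = 127 \left(64 + 108 \cdot \frac{1}{101}\right) = 127 \left(64 + \frac{108}{101}\right) = 127 \cdot \frac{6572}{101} = \frac{834644}{101}$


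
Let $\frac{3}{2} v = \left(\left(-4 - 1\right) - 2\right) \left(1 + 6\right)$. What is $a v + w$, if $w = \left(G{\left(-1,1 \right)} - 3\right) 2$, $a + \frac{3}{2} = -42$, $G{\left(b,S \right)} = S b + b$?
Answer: $1411$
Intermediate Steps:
$G{\left(b,S \right)} = b + S b$
$a = - \frac{87}{2}$ ($a = - \frac{3}{2} - 42 = - \frac{87}{2} \approx -43.5$)
$w = -10$ ($w = \left(- (1 + 1) - 3\right) 2 = \left(\left(-1\right) 2 - 3\right) 2 = \left(-2 - 3\right) 2 = \left(-5\right) 2 = -10$)
$v = - \frac{98}{3}$ ($v = \frac{2 \left(\left(-4 - 1\right) - 2\right) \left(1 + 6\right)}{3} = \frac{2 \left(-5 - 2\right) 7}{3} = \frac{2 \left(\left(-7\right) 7\right)}{3} = \frac{2}{3} \left(-49\right) = - \frac{98}{3} \approx -32.667$)
$a v + w = \left(- \frac{87}{2}\right) \left(- \frac{98}{3}\right) - 10 = 1421 - 10 = 1411$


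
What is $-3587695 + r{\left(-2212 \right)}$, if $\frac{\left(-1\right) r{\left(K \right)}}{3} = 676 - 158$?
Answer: $-3589249$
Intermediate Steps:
$r{\left(K \right)} = -1554$ ($r{\left(K \right)} = - 3 \left(676 - 158\right) = \left(-3\right) 518 = -1554$)
$-3587695 + r{\left(-2212 \right)} = -3587695 - 1554 = -3589249$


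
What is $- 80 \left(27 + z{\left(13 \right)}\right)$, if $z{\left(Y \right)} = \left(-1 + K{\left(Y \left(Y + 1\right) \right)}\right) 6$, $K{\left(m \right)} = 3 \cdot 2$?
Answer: $-4560$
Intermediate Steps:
$K{\left(m \right)} = 6$
$z{\left(Y \right)} = 30$ ($z{\left(Y \right)} = \left(-1 + 6\right) 6 = 5 \cdot 6 = 30$)
$- 80 \left(27 + z{\left(13 \right)}\right) = - 80 \left(27 + 30\right) = \left(-80\right) 57 = -4560$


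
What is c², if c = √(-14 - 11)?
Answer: -25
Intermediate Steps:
c = 5*I (c = √(-25) = 5*I ≈ 5.0*I)
c² = (5*I)² = -25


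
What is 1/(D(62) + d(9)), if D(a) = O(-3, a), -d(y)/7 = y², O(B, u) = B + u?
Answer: -1/508 ≈ -0.0019685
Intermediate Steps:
d(y) = -7*y²
D(a) = -3 + a
1/(D(62) + d(9)) = 1/((-3 + 62) - 7*9²) = 1/(59 - 7*81) = 1/(59 - 567) = 1/(-508) = -1/508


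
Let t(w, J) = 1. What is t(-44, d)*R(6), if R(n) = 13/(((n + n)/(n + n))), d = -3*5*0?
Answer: 13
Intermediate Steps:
d = 0 (d = -15*0 = 0)
R(n) = 13 (R(n) = 13/(((2*n)/((2*n)))) = 13/(((2*n)*(1/(2*n)))) = 13/1 = 13*1 = 13)
t(-44, d)*R(6) = 1*13 = 13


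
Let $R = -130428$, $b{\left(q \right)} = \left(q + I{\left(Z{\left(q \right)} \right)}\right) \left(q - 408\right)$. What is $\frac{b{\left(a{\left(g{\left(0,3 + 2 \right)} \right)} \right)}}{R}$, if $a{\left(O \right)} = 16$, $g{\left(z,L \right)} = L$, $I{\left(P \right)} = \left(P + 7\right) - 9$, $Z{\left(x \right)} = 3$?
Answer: $\frac{1666}{32607} \approx 0.051093$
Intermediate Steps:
$I{\left(P \right)} = -2 + P$ ($I{\left(P \right)} = \left(7 + P\right) - 9 = -2 + P$)
$b{\left(q \right)} = \left(1 + q\right) \left(-408 + q\right)$ ($b{\left(q \right)} = \left(q + \left(-2 + 3\right)\right) \left(q - 408\right) = \left(q + 1\right) \left(-408 + q\right) = \left(1 + q\right) \left(-408 + q\right)$)
$\frac{b{\left(a{\left(g{\left(0,3 + 2 \right)} \right)} \right)}}{R} = \frac{-408 + 16^{2} - 6512}{-130428} = \left(-408 + 256 - 6512\right) \left(- \frac{1}{130428}\right) = \left(-6664\right) \left(- \frac{1}{130428}\right) = \frac{1666}{32607}$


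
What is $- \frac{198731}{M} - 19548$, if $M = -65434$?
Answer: $- \frac{1278905101}{65434} \approx -19545.0$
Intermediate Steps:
$- \frac{198731}{M} - 19548 = - \frac{198731}{-65434} - 19548 = \left(-198731\right) \left(- \frac{1}{65434}\right) - 19548 = \frac{198731}{65434} - 19548 = - \frac{1278905101}{65434}$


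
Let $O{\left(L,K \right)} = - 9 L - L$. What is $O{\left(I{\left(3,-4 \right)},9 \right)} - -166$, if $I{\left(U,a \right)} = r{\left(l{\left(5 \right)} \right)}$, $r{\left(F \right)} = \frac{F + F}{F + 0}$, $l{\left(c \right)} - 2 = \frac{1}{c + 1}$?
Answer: $146$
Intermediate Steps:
$l{\left(c \right)} = 2 + \frac{1}{1 + c}$ ($l{\left(c \right)} = 2 + \frac{1}{c + 1} = 2 + \frac{1}{1 + c}$)
$r{\left(F \right)} = 2$ ($r{\left(F \right)} = \frac{2 F}{F} = 2$)
$I{\left(U,a \right)} = 2$
$O{\left(L,K \right)} = - 10 L$
$O{\left(I{\left(3,-4 \right)},9 \right)} - -166 = \left(-10\right) 2 - -166 = -20 + 166 = 146$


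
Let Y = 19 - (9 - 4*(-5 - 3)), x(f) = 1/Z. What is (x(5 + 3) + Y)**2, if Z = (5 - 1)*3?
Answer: 69169/144 ≈ 480.34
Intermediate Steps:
Z = 12 (Z = 4*3 = 12)
x(f) = 1/12
Y = -22 (Y = 19 - (9 - 4*(-8)) = 19 - (9 + 32) = 19 - 1*41 = 19 - 41 = -22)
(x(5 + 3) + Y)**2 = (1/12 - 22)**2 = (-263/12)**2 = 69169/144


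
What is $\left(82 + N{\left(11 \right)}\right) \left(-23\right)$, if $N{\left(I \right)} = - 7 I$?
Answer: $-115$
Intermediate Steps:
$\left(82 + N{\left(11 \right)}\right) \left(-23\right) = \left(82 - 77\right) \left(-23\right) = 5 \left(-23\right) = -115$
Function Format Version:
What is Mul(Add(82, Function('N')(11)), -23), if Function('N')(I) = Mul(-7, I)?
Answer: -115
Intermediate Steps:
Mul(Add(82, Function('N')(11)), -23) = Mul(Add(82, Mul(-7, 11)), -23) = Mul(Add(82, -77), -23) = Mul(5, -23) = -115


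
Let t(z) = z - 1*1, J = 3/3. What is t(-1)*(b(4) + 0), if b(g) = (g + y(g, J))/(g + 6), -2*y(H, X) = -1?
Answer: -9/10 ≈ -0.90000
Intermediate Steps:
J = 1 (J = 3*(1/3) = 1)
y(H, X) = 1/2 (y(H, X) = -1/2*(-1) = 1/2)
t(z) = -1 + z (t(z) = z - 1 = -1 + z)
b(g) = (1/2 + g)/(6 + g) (b(g) = (g + 1/2)/(g + 6) = (1/2 + g)/(6 + g))
t(-1)*(b(4) + 0) = (-1 - 1)*((1/2 + 4)/(6 + 4) + 0) = -2*((9/2)/10 + 0) = -2*((1/10)*(9/2) + 0) = -2*(9/20 + 0) = -2*9/20 = -9/10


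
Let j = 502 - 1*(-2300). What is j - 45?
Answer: 2757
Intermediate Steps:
j = 2802 (j = 502 + 2300 = 2802)
j - 45 = 2802 - 45 = 2757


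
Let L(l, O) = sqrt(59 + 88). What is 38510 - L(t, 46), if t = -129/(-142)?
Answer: 38510 - 7*sqrt(3) ≈ 38498.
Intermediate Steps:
t = 129/142 (t = -129*(-1/142) = 129/142 ≈ 0.90845)
L(l, O) = 7*sqrt(3) (L(l, O) = sqrt(147) = 7*sqrt(3))
38510 - L(t, 46) = 38510 - 7*sqrt(3)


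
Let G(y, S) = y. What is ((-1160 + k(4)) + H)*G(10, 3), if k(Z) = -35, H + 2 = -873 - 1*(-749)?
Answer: -13210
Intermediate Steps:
H = -126 (H = -2 + (-873 - 1*(-749)) = -2 + (-873 + 749) = -2 - 124 = -126)
((-1160 + k(4)) + H)*G(10, 3) = ((-1160 - 35) - 126)*10 = (-1195 - 126)*10 = -1321*10 = -13210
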